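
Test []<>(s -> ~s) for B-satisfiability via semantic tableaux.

Yes, satisfiable

1. []<>(s -> ~s), w0
2. <>(s -> ~s), w0
3. s -> ~s, w1
4. <>(s -> ~s), w1
5. ~s, w1
6. s -> ~s, w2
7. ~s, w2
Accessibility: w0Rw0, w0Rw1, w1Rw0, w1Rw1, w1Rw2, w2Rw1, w2Rw2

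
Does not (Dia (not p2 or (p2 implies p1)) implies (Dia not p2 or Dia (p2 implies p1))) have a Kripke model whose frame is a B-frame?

Unsatisfiable (every branch closes)

1. not (Dia (not p2 or (p2 implies p1)) implies (Dia not p2 or Dia (p2 implies p1))), 0
2. Dia (not p2 or (p2 implies p1)), 0
3. not (Dia not p2 or Dia (p2 implies p1)), 0
4. not Dia not p2, 0
5. not Dia (p2 implies p1), 0
6. p2, 0
7. not (p2 implies p1), 0
8. not p1, 0
9. not p2 or (p2 implies p1), 1
10. p2, 1
11. not (p2 implies p1), 1
12. not p1, 1
13. p2 implies p1, 1
14. p1, 1
Accessibility: 0R0, 0R1, 1R0, 1R1
Branch closes: p1 and not p1 both at 1.
Every branch closes; the branch above is one of them.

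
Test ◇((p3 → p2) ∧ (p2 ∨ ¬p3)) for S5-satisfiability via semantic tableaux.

Yes, satisfiable

1. ◇((p3 → p2) ∧ (p2 ∨ ¬p3)), u
2. (p3 → p2) ∧ (p2 ∨ ¬p3), v
3. p3 → p2, v
4. p2 ∨ ¬p3, v
5. p2, v
6. ¬p3, v
Accessibility: uRu, uRv, vRu, vRv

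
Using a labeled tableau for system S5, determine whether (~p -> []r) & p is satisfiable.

1. (~p -> []r) & p, 0
2. ~p -> []r, 0
3. p, 0
4. []r, 0
5. r, 0
Accessibility: 0R0

Satisfiable (open branch found)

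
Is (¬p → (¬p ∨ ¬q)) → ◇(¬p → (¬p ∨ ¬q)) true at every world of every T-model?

Tableau for the negation ¬((¬p → (¬p ∨ ¬q)) → ◇(¬p → (¬p ∨ ¬q))):
1. ¬((¬p → (¬p ∨ ¬q)) → ◇(¬p → (¬p ∨ ¬q))), u
2. ¬p → (¬p ∨ ¬q), u
3. ¬◇(¬p → (¬p ∨ ¬q)), u
4. ¬(¬p → (¬p ∨ ¬q)), u
5. ¬p, u
6. ¬(¬p ∨ ¬q), u
7. p, u
8. q, u
Accessibility: uRu
Branch closes: p and ¬p both at u.
Every branch of the negation's tableau closes; the branch above is one of them.

Yes, valid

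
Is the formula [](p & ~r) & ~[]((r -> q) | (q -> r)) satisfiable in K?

1. [](p & ~r) & ~[]((r -> q) | (q -> r)), w0
2. [](p & ~r), w0   [&-rule on 1]
3. ~[]((r -> q) | (q -> r)), w0   [&-rule on 1]
4. ~((r -> q) | (q -> r)), w1   [~[]-rule on 3: fresh world w1, w0Rw1]
5. ~(r -> q), w1   [~|-rule on 4]
6. ~(q -> r), w1   [~|-rule on 4]
7. r, w1   [~->-rule on 5]
8. ~q, w1   [~->-rule on 5]
9. q, w1   [~->-rule on 6]
10. ~r, w1   [~->-rule on 6]
Accessibility: w0Rw1
Branch closes: q and ~q both at w1.
All branches of the tableau close; one closing branch shown above.

Unsatisfiable (every branch closes)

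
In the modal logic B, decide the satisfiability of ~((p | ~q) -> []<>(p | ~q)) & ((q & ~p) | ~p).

Unsatisfiable

1. ~((p | ~q) -> []<>(p | ~q)) & ((q & ~p) | ~p), w0
2. ~((p | ~q) -> []<>(p | ~q)), w0   [&-rule on 1]
3. (q & ~p) | ~p, w0   [&-rule on 1]
4. p | ~q, w0   [~->-rule on 2]
5. ~[]<>(p | ~q), w0   [~->-rule on 2]
6. ~p, w0   [|-rule on 3 (branches; this branch)]
7. ~q, w0   [|-rule on 4 (branches; this branch)]
8. ~<>(p | ~q), w1   [~[]-rule on 5: fresh world w1, w0Rw1]
9. ~(p | ~q), w0   [~<>-rule on 8 via w1Rw0]
10. q, w0   [~|-rule on 9]
Accessibility: w0Rw0, w0Rw1, w1Rw0, w1Rw1
Branch closes: q and ~q both at w0.
All branches of the tableau close; one closing branch shown above.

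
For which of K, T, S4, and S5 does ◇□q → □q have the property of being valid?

S4-tableau for the negation ¬(◇□q → □q):
1. ¬(◇□q → □q), w0
2. ◇□q, w0
3. ¬□q, w0
4. □q, w1
5. q, w1
6. ¬q, w2
Accessibility: w0Rw0, w0Rw1, w0Rw2, w1Rw1, w2Rw2
Complete open branch: countermodel on an S4-frame, so not valid in S4, nor in K, T (the same frame is also a K-frame and a T-frame).
S5-tableau for the negation ¬(◇□q → □q):
1. ¬(◇□q → □q), w0
2. ◇□q, w0
3. ¬□q, w0
4. □q, w1
5. q, w0
6. q, w1
7. ¬q, w2
8. q, w2
Accessibility: w0Rw0, w0Rw1, w0Rw2, w1Rw0, w1Rw1, w1Rw2, w2Rw0, w2Rw1, w2Rw2
Branch closes: q and ¬q both at w2.
Every branch closes (one shown): valid in S5.

S5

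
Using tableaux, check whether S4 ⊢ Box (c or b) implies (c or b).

Valid in S4

Tableau for the negation not (Box (c or b) implies (c or b)):
1. not (Box (c or b) implies (c or b)), 0
2. Box (c or b), 0   [neg-implies-rule on 1]
3. not (c or b), 0   [neg-implies-rule on 1]
4. not c, 0   [neg-or-rule on 3]
5. not b, 0   [neg-or-rule on 3]
6. c or b, 0   [Box-rule on 2 via 0R0]
7. b, 0   [or-rule on 6 (branches; this branch)]
Accessibility: 0R0
Branch closes: b and not b both at 0.
All branches of the negation close; one closing branch shown above.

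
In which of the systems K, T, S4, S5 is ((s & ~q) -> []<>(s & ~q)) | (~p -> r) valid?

S4-tableau for the negation ~(((s & ~q) -> []<>(s & ~q)) | (~p -> r)):
1. ~(((s & ~q) -> []<>(s & ~q)) | (~p -> r)), u
2. ~((s & ~q) -> []<>(s & ~q)), u
3. ~(~p -> r), u
4. s & ~q, u
5. ~[]<>(s & ~q), u
6. ~p, u
7. ~r, u
8. s, u
9. ~q, u
10. ~<>(s & ~q), v
11. ~(s & ~q), v
12. q, v
Accessibility: uRu, uRv, vRv
Complete open branch: countermodel on an S4-frame, so not valid in S4, nor in K, T (the same frame is also a K-frame and a T-frame).
S5-tableau for the negation ~(((s & ~q) -> []<>(s & ~q)) | (~p -> r)):
1. ~(((s & ~q) -> []<>(s & ~q)) | (~p -> r)), u
2. ~((s & ~q) -> []<>(s & ~q)), u
3. ~(~p -> r), u
4. s & ~q, u
5. ~[]<>(s & ~q), u
6. ~p, u
7. ~r, u
8. s, u
9. ~q, u
10. ~<>(s & ~q), v
11. ~(s & ~q), u
12. ~(s & ~q), v
13. q, u
Accessibility: uRu, uRv, vRu, vRv
Branch closes: q and ~q both at u.
Every branch closes (one shown): valid in S5.

S5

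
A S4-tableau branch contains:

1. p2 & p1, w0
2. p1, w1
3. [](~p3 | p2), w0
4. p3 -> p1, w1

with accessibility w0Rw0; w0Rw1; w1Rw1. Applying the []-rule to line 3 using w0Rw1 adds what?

~p3 | p2, w1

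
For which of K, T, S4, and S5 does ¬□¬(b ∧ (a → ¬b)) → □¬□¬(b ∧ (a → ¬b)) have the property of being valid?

S5

S5-tableau for the negation ¬(¬□¬(b ∧ (a → ¬b)) → □¬□¬(b ∧ (a → ¬b))):
1. ¬(¬□¬(b ∧ (a → ¬b)) → □¬□¬(b ∧ (a → ¬b))), w0
2. ¬□¬(b ∧ (a → ¬b)), w0   [¬→-rule on 1]
3. ¬□¬□¬(b ∧ (a → ¬b)), w0   [¬→-rule on 1]
4. b ∧ (a → ¬b), w1   [¬□-rule on 2: fresh world w1, w0Rw1]
5. b, w1   [∧-rule on 4]
6. a → ¬b, w1   [∧-rule on 4]
7. ¬a, w1   [→-rule on 6 (branches; this branch)]
8. □¬(b ∧ (a → ¬b)), w2   [¬□-rule on 3: fresh world w2, w0Rw2]
9. ¬(b ∧ (a → ¬b)), w0   [□-rule on 8 via w2Rw0]
10. ¬(b ∧ (a → ¬b)), w1   [□-rule on 8 via w2Rw1]
11. ¬(b ∧ (a → ¬b)), w2   [□-rule on 8 via w2Rw2]
12. ¬(a → ¬b), w0   [¬∧-rule on 9 (branches; this branch)]
13. a, w0   [¬→-rule on 12]
14. b, w0   [¬→-rule on 12]
15. ¬(a → ¬b), w1   [¬∧-rule on 10 (branches; this branch)]
16. a, w1   [¬→-rule on 15]
Accessibility: w0Rw0, w0Rw1, w0Rw2, w1Rw0, w1Rw1, w1Rw2, w2Rw0, w2Rw1, w2Rw2
Branch closes: a and ¬a both at w1.
Every branch closes (one shown): valid in S5.
S4-tableau for the negation ¬(¬□¬(b ∧ (a → ¬b)) → □¬□¬(b ∧ (a → ¬b))):
1. ¬(¬□¬(b ∧ (a → ¬b)) → □¬□¬(b ∧ (a → ¬b))), w0
2. ¬□¬(b ∧ (a → ¬b)), w0   [¬→-rule on 1]
3. ¬□¬□¬(b ∧ (a → ¬b)), w0   [¬→-rule on 1]
4. b ∧ (a → ¬b), w1   [¬□-rule on 2: fresh world w1, w0Rw1]
5. b, w1   [∧-rule on 4]
6. a → ¬b, w1   [∧-rule on 4]
7. ¬a, w1   [→-rule on 6 (branches; this branch)]
8. □¬(b ∧ (a → ¬b)), w2   [¬□-rule on 3: fresh world w2, w0Rw2]
9. ¬(b ∧ (a → ¬b)), w2   [□-rule on 8 via w2Rw2]
10. ¬(a → ¬b), w2   [¬∧-rule on 9 (branches; this branch)]
11. a, w2   [¬→-rule on 10]
12. b, w2   [¬→-rule on 10]
Accessibility: w0Rw0, w0Rw1, w0Rw2, w1Rw1, w2Rw2
Complete open branch: countermodel on an S4-frame, so not valid in S4, nor in K, T (the same frame is also a K-frame and a T-frame).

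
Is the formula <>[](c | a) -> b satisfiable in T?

Yes, satisfiable

1. <>[](c | a) -> b, 0
2. b, 0
Accessibility: 0R0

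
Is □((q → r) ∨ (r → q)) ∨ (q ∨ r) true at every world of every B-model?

Valid in B

Tableau for the negation ¬(□((q → r) ∨ (r → q)) ∨ (q ∨ r)):
1. ¬(□((q → r) ∨ (r → q)) ∨ (q ∨ r)), w0
2. ¬□((q → r) ∨ (r → q)), w0   [¬∨-rule on 1]
3. ¬(q ∨ r), w0   [¬∨-rule on 1]
4. ¬q, w0   [¬∨-rule on 3]
5. ¬r, w0   [¬∨-rule on 3]
6. ¬((q → r) ∨ (r → q)), w1   [¬□-rule on 2: fresh world w1, w0Rw1]
7. ¬(q → r), w1   [¬∨-rule on 6]
8. ¬(r → q), w1   [¬∨-rule on 6]
9. q, w1   [¬→-rule on 7]
10. ¬r, w1   [¬→-rule on 7]
11. r, w1   [¬→-rule on 8]
12. ¬q, w1   [¬→-rule on 8]
Accessibility: w0Rw0, w0Rw1, w1Rw0, w1Rw1
Branch closes: r and ¬r both at w1.
Every branch of the negation's tableau closes; the branch above is one of them.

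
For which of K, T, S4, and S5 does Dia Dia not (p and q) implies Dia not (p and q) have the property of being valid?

S4-tableau for the negation not (Dia Dia not (p and q) implies Dia not (p and q)):
1. not (Dia Dia not (p and q) implies Dia not (p and q)), u
2. Dia Dia not (p and q), u
3. not Dia not (p and q), u
4. p and q, u
5. p, u
6. q, u
7. Dia not (p and q), v
8. p and q, v
9. p, v
10. q, v
11. not (p and q), w
12. p and q, w
13. p, w
14. q, w
15. not q, w
Accessibility: uRu, uRv, uRw, vRv, vRw, wRw
Branch closes: q and not q both at w.
Every branch closes (one shown): valid in S4, hence also in S5 (every theorem of S4 is a theorem of S5).
T-tableau for the negation not (Dia Dia not (p and q) implies Dia not (p and q)):
1. not (Dia Dia not (p and q) implies Dia not (p and q)), u
2. Dia Dia not (p and q), u
3. not Dia not (p and q), u
4. p and q, u
5. p, u
6. q, u
7. Dia not (p and q), v
8. p and q, v
9. p, v
10. q, v
11. not (p and q), w
12. not q, w
Accessibility: uRu, uRv, vRv, vRw, wRw
Complete open branch: countermodel on a T-frame, so not valid in T, nor in K (the same frame is also a K-frame).

S4, S5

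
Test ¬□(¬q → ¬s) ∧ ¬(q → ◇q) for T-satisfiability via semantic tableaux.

1. ¬□(¬q → ¬s) ∧ ¬(q → ◇q), u
2. ¬□(¬q → ¬s), u
3. ¬(q → ◇q), u
4. q, u
5. ¬◇q, u
6. ¬q, u
Accessibility: uRu
Branch closes: q and ¬q both at u.
(One branch shown.) All branches close.

Unsatisfiable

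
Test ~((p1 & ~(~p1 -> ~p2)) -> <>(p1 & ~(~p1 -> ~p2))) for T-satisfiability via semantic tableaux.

1. ~((p1 & ~(~p1 -> ~p2)) -> <>(p1 & ~(~p1 -> ~p2))), u
2. p1 & ~(~p1 -> ~p2), u
3. ~<>(p1 & ~(~p1 -> ~p2)), u
4. p1, u
5. ~(~p1 -> ~p2), u
6. ~p1, u
7. p2, u
Accessibility: uRu
Branch closes: p1 and ~p1 both at u.
(One branch shown.) All branches close.

Unsatisfiable (every branch closes)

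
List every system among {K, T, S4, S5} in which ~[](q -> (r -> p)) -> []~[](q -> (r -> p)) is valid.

S4-tableau for the negation ~(~[](q -> (r -> p)) -> []~[](q -> (r -> p))):
1. ~(~[](q -> (r -> p)) -> []~[](q -> (r -> p))), u
2. ~[](q -> (r -> p)), u   [~->-rule on 1]
3. ~[]~[](q -> (r -> p)), u   [~->-rule on 1]
4. ~(q -> (r -> p)), v   [~[]-rule on 2: fresh world v, uRv]
5. q, v   [~->-rule on 4]
6. ~(r -> p), v   [~->-rule on 4]
7. r, v   [~->-rule on 6]
8. ~p, v   [~->-rule on 6]
9. [](q -> (r -> p)), w   [~[]-rule on 3: fresh world w, uRw]
10. q -> (r -> p), w   [[]-rule on 9 via wRw]
11. r -> p, w   [->-rule on 10 (branches; this branch)]
12. p, w   [->-rule on 11 (branches; this branch)]
Accessibility: uRu, uRv, uRw, vRv, wRw
Complete open branch: countermodel on an S4-frame, so not valid in S4, nor in K, T (the same frame is also a K-frame and a T-frame).
S5-tableau for the negation ~(~[](q -> (r -> p)) -> []~[](q -> (r -> p))):
1. ~(~[](q -> (r -> p)) -> []~[](q -> (r -> p))), u
2. ~[](q -> (r -> p)), u   [~->-rule on 1]
3. ~[]~[](q -> (r -> p)), u   [~->-rule on 1]
4. ~(q -> (r -> p)), v   [~[]-rule on 2: fresh world v, uRv]
5. q, v   [~->-rule on 4]
6. ~(r -> p), v   [~->-rule on 4]
7. r, v   [~->-rule on 6]
8. ~p, v   [~->-rule on 6]
9. [](q -> (r -> p)), w   [~[]-rule on 3: fresh world w, uRw]
10. q -> (r -> p), u   [[]-rule on 9 via wRu]
11. q -> (r -> p), v   [[]-rule on 9 via wRv]
12. q -> (r -> p), w   [[]-rule on 9 via wRw]
13. r -> p, u   [->-rule on 10 (branches; this branch)]
14. r -> p, v   [->-rule on 11 (branches; this branch)]
15. r -> p, w   [->-rule on 12 (branches; this branch)]
16. p, u   [->-rule on 13 (branches; this branch)]
17. p, v   [->-rule on 14 (branches; this branch)]
Accessibility: uRu, uRv, uRw, vRu, vRv, vRw, wRu, wRv, wRw
Branch closes: p and ~p both at v.
Every branch closes (one shown): valid in S5.

S5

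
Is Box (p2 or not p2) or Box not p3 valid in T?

Tableau for the negation not (Box (p2 or not p2) or Box not p3):
1. not (Box (p2 or not p2) or Box not p3), w0
2. not Box (p2 or not p2), w0
3. not Box not p3, w0
4. not (p2 or not p2), w1
5. not p2, w1
6. p2, w1
Accessibility: w0Rw0, w0Rw1, w1Rw1
Branch closes: p2 and not p2 both at w1.
Every branch of the negation's tableau closes; the branch above is one of them.

Valid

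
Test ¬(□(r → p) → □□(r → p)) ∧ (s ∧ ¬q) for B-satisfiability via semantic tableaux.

Satisfiable (open branch found)

1. ¬(□(r → p) → □□(r → p)) ∧ (s ∧ ¬q), w0
2. ¬(□(r → p) → □□(r → p)), w0   [∧-rule on 1]
3. s ∧ ¬q, w0   [∧-rule on 1]
4. □(r → p), w0   [¬→-rule on 2]
5. ¬□□(r → p), w0   [¬→-rule on 2]
6. s, w0   [∧-rule on 3]
7. ¬q, w0   [∧-rule on 3]
8. r → p, w0   [□-rule on 4 via w0Rw0]
9. p, w0   [→-rule on 8 (branches; this branch)]
10. ¬□(r → p), w1   [¬□-rule on 5: fresh world w1, w0Rw1]
11. r → p, w1   [□-rule on 4 via w0Rw1]
12. p, w1   [→-rule on 11 (branches; this branch)]
13. ¬(r → p), w2   [¬□-rule on 10: fresh world w2, w1Rw2]
14. r, w2   [¬→-rule on 13]
15. ¬p, w2   [¬→-rule on 13]
Accessibility: w0Rw0, w0Rw1, w1Rw0, w1Rw1, w1Rw2, w2Rw1, w2Rw2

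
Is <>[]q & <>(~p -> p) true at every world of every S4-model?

Invalid (countermodel exists)

Tableau for the negation ~(<>[]q & <>(~p -> p)):
1. ~(<>[]q & <>(~p -> p)), 0
2. ~<>(~p -> p), 0
3. ~(~p -> p), 0
4. ~p, 0
Accessibility: 0R0
The negation has an open branch (countermodel exists).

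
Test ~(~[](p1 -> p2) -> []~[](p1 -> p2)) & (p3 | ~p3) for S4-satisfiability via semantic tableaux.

1. ~(~[](p1 -> p2) -> []~[](p1 -> p2)) & (p3 | ~p3), 0
2. ~(~[](p1 -> p2) -> []~[](p1 -> p2)), 0
3. p3 | ~p3, 0
4. ~[](p1 -> p2), 0
5. ~[]~[](p1 -> p2), 0
6. ~p3, 0
7. ~(p1 -> p2), 1
8. p1, 1
9. ~p2, 1
10. [](p1 -> p2), 2
11. p1 -> p2, 2
12. p2, 2
Accessibility: 0R0, 0R1, 0R2, 1R1, 2R2

Satisfiable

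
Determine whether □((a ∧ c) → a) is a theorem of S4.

Valid in S4

Tableau for the negation ¬□((a ∧ c) → a):
1. ¬□((a ∧ c) → a), w0
2. ¬((a ∧ c) → a), w1
3. a ∧ c, w1
4. ¬a, w1
5. a, w1
6. c, w1
Accessibility: w0Rw0, w0Rw1, w1Rw1
Branch closes: a and ¬a both at w1.
All branches of the negation close; one closing branch shown above.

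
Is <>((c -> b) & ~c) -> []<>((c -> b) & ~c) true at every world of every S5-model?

Tableau for the negation ~(<>((c -> b) & ~c) -> []<>((c -> b) & ~c)):
1. ~(<>((c -> b) & ~c) -> []<>((c -> b) & ~c)), u
2. <>((c -> b) & ~c), u
3. ~[]<>((c -> b) & ~c), u
4. (c -> b) & ~c, v
5. c -> b, v
6. ~c, v
7. b, v
8. ~<>((c -> b) & ~c), w
9. ~((c -> b) & ~c), u
10. ~((c -> b) & ~c), v
11. ~((c -> b) & ~c), w
12. ~(c -> b), u
13. c, u
14. ~b, u
15. ~(c -> b), v
16. c, v
17. ~b, v
Accessibility: uRu, uRv, uRw, vRu, vRv, vRw, wRu, wRv, wRw
Branch closes: c and ~c both at v.
All branches of the negation close; one closing branch shown above.

Yes, valid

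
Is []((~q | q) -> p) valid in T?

Invalid (countermodel exists)

Tableau for the negation ~[]((~q | q) -> p):
1. ~[]((~q | q) -> p), w0
2. ~((~q | q) -> p), w1   [~[]-rule on 1: fresh world w1, w0Rw1]
3. ~q | q, w1   [~->-rule on 2]
4. ~p, w1   [~->-rule on 2]
5. q, w1   [|-rule on 3 (branches; this branch)]
Accessibility: w0Rw0, w0Rw1, w1Rw1
The negation has an open branch (countermodel exists).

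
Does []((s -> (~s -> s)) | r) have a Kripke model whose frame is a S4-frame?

Satisfiable

1. []((s -> (~s -> s)) | r), w0
2. (s -> (~s -> s)) | r, w0   [[]-rule on 1 via w0Rw0]
3. r, w0   [|-rule on 2 (branches; this branch)]
Accessibility: w0Rw0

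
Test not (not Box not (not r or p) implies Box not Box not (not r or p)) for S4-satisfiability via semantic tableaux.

Satisfiable (open branch found)

1. not (not Box not (not r or p) implies Box not Box not (not r or p)), u
2. not Box not (not r or p), u
3. not Box not Box not (not r or p), u
4. not r or p, v
5. p, v
6. Box not (not r or p), w
7. not (not r or p), w
8. r, w
9. not p, w
Accessibility: uRu, uRv, uRw, vRv, wRw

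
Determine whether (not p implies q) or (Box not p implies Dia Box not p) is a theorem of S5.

Valid

Tableau for the negation not ((not p implies q) or (Box not p implies Dia Box not p)):
1. not ((not p implies q) or (Box not p implies Dia Box not p)), u
2. not (not p implies q), u   [neg-or-rule on 1]
3. not (Box not p implies Dia Box not p), u   [neg-or-rule on 1]
4. not p, u   [neg-implies-rule on 2]
5. not q, u   [neg-implies-rule on 2]
6. Box not p, u   [neg-implies-rule on 3]
7. not Dia Box not p, u   [neg-implies-rule on 3]
8. not Box not p, u   [neg-Dia-rule on 7 via uRu]
9. p, v   [neg-Box-rule on 8: fresh world v, uRv]
10. not p, v   [Box-rule on 6 via uRv]
Accessibility: uRu, uRv, vRu, vRv
Branch closes: p and not p both at v.
All branches of the negation close; one closing branch shown above.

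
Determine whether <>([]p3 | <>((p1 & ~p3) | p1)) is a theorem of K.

No, not valid

Tableau for the negation ~<>([]p3 | <>((p1 & ~p3) | p1)):
1. ~<>([]p3 | <>((p1 & ~p3) | p1)), 0
The negation has an open branch (countermodel exists).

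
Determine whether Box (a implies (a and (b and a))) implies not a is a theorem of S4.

Tableau for the negation not (Box (a implies (a and (b and a))) implies not a):
1. not (Box (a implies (a and (b and a))) implies not a), 0
2. Box (a implies (a and (b and a))), 0
3. a, 0
4. a implies (a and (b and a)), 0
5. a and (b and a), 0
6. b and a, 0
7. b, 0
Accessibility: 0R0
The negation has an open branch (countermodel exists).

No, not valid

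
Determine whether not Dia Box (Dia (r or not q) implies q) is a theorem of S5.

Tableau for the negation Dia Box (Dia (r or not q) implies q):
1. Dia Box (Dia (r or not q) implies q), w0
2. Box (Dia (r or not q) implies q), w1
3. Dia (r or not q) implies q, w0
4. Dia (r or not q) implies q, w1
5. q, w0
6. q, w1
Accessibility: w0Rw0, w0Rw1, w1Rw0, w1Rw1
The negation has an open branch (countermodel exists).

Invalid (countermodel exists)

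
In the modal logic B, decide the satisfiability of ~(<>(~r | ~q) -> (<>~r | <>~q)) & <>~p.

Unsatisfiable

1. ~(<>(~r | ~q) -> (<>~r | <>~q)) & <>~p, u
2. ~(<>(~r | ~q) -> (<>~r | <>~q)), u
3. <>~p, u
4. <>(~r | ~q), u
5. ~(<>~r | <>~q), u
6. ~<>~r, u
7. ~<>~q, u
8. r, u
9. q, u
10. ~p, v
11. r, v
12. q, v
13. ~r | ~q, w
14. r, w
15. q, w
16. ~q, w
Accessibility: uRu, uRv, uRw, vRu, vRv, wRu, wRw
Branch closes: q and ~q both at w.
Every branch closes; the branch above is one of them.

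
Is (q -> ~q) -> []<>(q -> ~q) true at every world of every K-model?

Tableau for the negation ~((q -> ~q) -> []<>(q -> ~q)):
1. ~((q -> ~q) -> []<>(q -> ~q)), u
2. q -> ~q, u
3. ~[]<>(q -> ~q), u
4. ~q, u
5. ~<>(q -> ~q), v
Accessibility: uRv
The negation has an open branch (countermodel exists).

No, not valid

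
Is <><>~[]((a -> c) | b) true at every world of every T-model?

Tableau for the negation ~<><>~[]((a -> c) | b):
1. ~<><>~[]((a -> c) | b), u
2. ~<>~[]((a -> c) | b), u
3. []((a -> c) | b), u
4. (a -> c) | b, u
5. b, u
Accessibility: uRu
The negation has an open branch (countermodel exists).

Invalid (countermodel exists)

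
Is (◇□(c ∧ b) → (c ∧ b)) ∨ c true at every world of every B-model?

Yes, valid

Tableau for the negation ¬((◇□(c ∧ b) → (c ∧ b)) ∨ c):
1. ¬((◇□(c ∧ b) → (c ∧ b)) ∨ c), 0
2. ¬(◇□(c ∧ b) → (c ∧ b)), 0
3. ¬c, 0
4. ◇□(c ∧ b), 0
5. ¬(c ∧ b), 0
6. ¬b, 0
7. □(c ∧ b), 1
8. c ∧ b, 0
9. c, 0
10. b, 0
Accessibility: 0R0, 0R1, 1R0, 1R1
Branch closes: c and ¬c both at 0.
All branches of the negation close; one closing branch shown above.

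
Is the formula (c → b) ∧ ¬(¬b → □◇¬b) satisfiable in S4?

1. (c → b) ∧ ¬(¬b → □◇¬b), u
2. c → b, u
3. ¬(¬b → □◇¬b), u
4. ¬b, u
5. ¬□◇¬b, u
6. ¬c, u
7. ¬◇¬b, v
8. b, v
Accessibility: uRu, uRv, vRv

Yes, satisfiable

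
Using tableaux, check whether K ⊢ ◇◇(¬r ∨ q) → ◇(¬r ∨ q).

Tableau for the negation ¬(◇◇(¬r ∨ q) → ◇(¬r ∨ q)):
1. ¬(◇◇(¬r ∨ q) → ◇(¬r ∨ q)), u
2. ◇◇(¬r ∨ q), u
3. ¬◇(¬r ∨ q), u
4. ◇(¬r ∨ q), v
5. ¬(¬r ∨ q), v
6. r, v
7. ¬q, v
8. ¬r ∨ q, w
9. q, w
Accessibility: uRv, vRw
The negation has an open branch (countermodel exists).

Not valid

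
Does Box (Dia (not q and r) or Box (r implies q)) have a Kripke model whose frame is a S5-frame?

Satisfiable

1. Box (Dia (not q and r) or Box (r implies q)), w0
2. Dia (not q and r) or Box (r implies q), w0
3. Box (r implies q), w0
4. r implies q, w0
5. q, w0
Accessibility: w0Rw0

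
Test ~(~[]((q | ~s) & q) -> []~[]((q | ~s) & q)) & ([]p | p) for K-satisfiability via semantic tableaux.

Satisfiable (open branch found)

1. ~(~[]((q | ~s) & q) -> []~[]((q | ~s) & q)) & ([]p | p), 0
2. ~(~[]((q | ~s) & q) -> []~[]((q | ~s) & q)), 0   [&-rule on 1]
3. []p | p, 0   [&-rule on 1]
4. ~[]((q | ~s) & q), 0   [~->-rule on 2]
5. ~[]~[]((q | ~s) & q), 0   [~->-rule on 2]
6. p, 0   [|-rule on 3 (branches; this branch)]
7. ~((q | ~s) & q), 1   [~[]-rule on 4: fresh world 1, 0R1]
8. ~q, 1   [~&-rule on 7 (branches; this branch)]
9. []((q | ~s) & q), 2   [~[]-rule on 5: fresh world 2, 0R2]
Accessibility: 0R1, 0R2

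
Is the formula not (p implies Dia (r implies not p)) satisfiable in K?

Satisfiable

1. not (p implies Dia (r implies not p)), w0
2. p, w0   [neg-implies-rule on 1]
3. not Dia (r implies not p), w0   [neg-implies-rule on 1]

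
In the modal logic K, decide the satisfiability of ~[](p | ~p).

1. ~[](p | ~p), u
2. ~(p | ~p), v
3. ~p, v
4. p, v
Accessibility: uRv
Branch closes: p and ~p both at v.
(One branch shown.) All branches close.

Unsatisfiable (every branch closes)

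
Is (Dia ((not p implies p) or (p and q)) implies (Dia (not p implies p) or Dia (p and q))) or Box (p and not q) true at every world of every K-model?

Yes, valid

Tableau for the negation not ((Dia ((not p implies p) or (p and q)) implies (Dia (not p implies p) or Dia (p and q))) or Box (p and not q)):
1. not ((Dia ((not p implies p) or (p and q)) implies (Dia (not p implies p) or Dia (p and q))) or Box (p and not q)), 0
2. not (Dia ((not p implies p) or (p and q)) implies (Dia (not p implies p) or Dia (p and q))), 0
3. not Box (p and not q), 0
4. Dia ((not p implies p) or (p and q)), 0
5. not (Dia (not p implies p) or Dia (p and q)), 0
6. not Dia (not p implies p), 0
7. not Dia (p and q), 0
8. not (p and not q), 1
9. not (not p implies p), 1
10. not p, 1
11. not (p and q), 1
12. q, 1
13. (not p implies p) or (p and q), 2
14. not (not p implies p), 2
15. not p, 2
16. not (p and q), 2
17. not p implies p, 2
18. not q, 2
19. p, 2
Accessibility: 0R1, 0R2
Branch closes: p and not p both at 2.
All branches of the negation close; one closing branch shown above.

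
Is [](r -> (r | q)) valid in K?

Valid in K

Tableau for the negation ~[](r -> (r | q)):
1. ~[](r -> (r | q)), u
2. ~(r -> (r | q)), v   [~[]-rule on 1: fresh world v, uRv]
3. r, v   [~->-rule on 2]
4. ~(r | q), v   [~->-rule on 2]
5. ~r, v   [~|-rule on 4]
6. ~q, v   [~|-rule on 4]
Accessibility: uRv
Branch closes: r and ~r both at v.
All branches of the negation close; one closing branch shown above.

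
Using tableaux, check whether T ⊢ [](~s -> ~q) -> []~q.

Tableau for the negation ~([](~s -> ~q) -> []~q):
1. ~([](~s -> ~q) -> []~q), 0
2. [](~s -> ~q), 0
3. ~[]~q, 0
4. ~s -> ~q, 0
5. ~q, 0
6. q, 1
7. ~s -> ~q, 1
8. s, 1
Accessibility: 0R0, 0R1, 1R1
The negation has an open branch (countermodel exists).

No, not valid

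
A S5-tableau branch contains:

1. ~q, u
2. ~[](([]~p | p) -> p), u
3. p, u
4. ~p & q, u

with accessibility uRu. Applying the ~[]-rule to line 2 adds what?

a fresh world v with uRv, and ~(([]~p | p) -> p) at v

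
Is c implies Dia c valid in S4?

Tableau for the negation not (c implies Dia c):
1. not (c implies Dia c), w0
2. c, w0   [neg-implies-rule on 1]
3. not Dia c, w0   [neg-implies-rule on 1]
4. not c, w0   [neg-Dia-rule on 3 via w0Rw0]
Accessibility: w0Rw0
Branch closes: c and not c both at w0.
All branches of the negation close; one closing branch shown above.

Yes, valid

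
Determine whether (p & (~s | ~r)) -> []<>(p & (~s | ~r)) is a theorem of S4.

Tableau for the negation ~((p & (~s | ~r)) -> []<>(p & (~s | ~r))):
1. ~((p & (~s | ~r)) -> []<>(p & (~s | ~r))), u
2. p & (~s | ~r), u   [~->-rule on 1]
3. ~[]<>(p & (~s | ~r)), u   [~->-rule on 1]
4. p, u   [&-rule on 2]
5. ~s | ~r, u   [&-rule on 2]
6. ~r, u   [|-rule on 5 (branches; this branch)]
7. ~<>(p & (~s | ~r)), v   [~[]-rule on 3: fresh world v, uRv]
8. ~(p & (~s | ~r)), v   [~<>-rule on 7 via vRv]
9. ~(~s | ~r), v   [~&-rule on 8 (branches; this branch)]
10. s, v   [~|-rule on 9]
11. r, v   [~|-rule on 9]
Accessibility: uRu, uRv, vRv
The negation has an open branch (countermodel exists).

Not valid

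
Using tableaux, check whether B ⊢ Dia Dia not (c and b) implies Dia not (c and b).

Not valid

Tableau for the negation not (Dia Dia not (c and b) implies Dia not (c and b)):
1. not (Dia Dia not (c and b) implies Dia not (c and b)), u
2. Dia Dia not (c and b), u   [neg-implies-rule on 1]
3. not Dia not (c and b), u   [neg-implies-rule on 1]
4. c and b, u   [neg-Dia-rule on 3 via uRu]
5. c, u   [and-rule on 4]
6. b, u   [and-rule on 4]
7. Dia not (c and b), v   [Dia-rule on 2: fresh world v, uRv]
8. c and b, v   [neg-Dia-rule on 3 via uRv]
9. c, v   [and-rule on 8]
10. b, v   [and-rule on 8]
11. not (c and b), w   [Dia-rule on 7: fresh world w, vRw]
12. not b, w   [neg-and-rule on 11 (branches; this branch)]
Accessibility: uRu, uRv, vRu, vRv, vRw, wRv, wRw
The negation has an open branch (countermodel exists).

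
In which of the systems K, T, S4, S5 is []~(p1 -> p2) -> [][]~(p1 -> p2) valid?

T-tableau for the negation ~([]~(p1 -> p2) -> [][]~(p1 -> p2)):
1. ~([]~(p1 -> p2) -> [][]~(p1 -> p2)), u
2. []~(p1 -> p2), u   [~->-rule on 1]
3. ~[][]~(p1 -> p2), u   [~->-rule on 1]
4. ~(p1 -> p2), u   [[]-rule on 2 via uRu]
5. p1, u   [~->-rule on 4]
6. ~p2, u   [~->-rule on 4]
7. ~[]~(p1 -> p2), v   [~[]-rule on 3: fresh world v, uRv]
8. ~(p1 -> p2), v   [[]-rule on 2 via uRv]
9. p1, v   [~->-rule on 8]
10. ~p2, v   [~->-rule on 8]
11. p1 -> p2, w   [~[]-rule on 7: fresh world w, vRw]
12. p2, w   [->-rule on 11 (branches; this branch)]
Accessibility: uRu, uRv, vRv, vRw, wRw
Complete open branch: countermodel on a T-frame, so not valid in T, nor in K (the same frame is also a K-frame).
S4-tableau for the negation ~([]~(p1 -> p2) -> [][]~(p1 -> p2)):
1. ~([]~(p1 -> p2) -> [][]~(p1 -> p2)), u
2. []~(p1 -> p2), u   [~->-rule on 1]
3. ~[][]~(p1 -> p2), u   [~->-rule on 1]
4. ~(p1 -> p2), u   [[]-rule on 2 via uRu]
5. p1, u   [~->-rule on 4]
6. ~p2, u   [~->-rule on 4]
7. ~[]~(p1 -> p2), v   [~[]-rule on 3: fresh world v, uRv]
8. ~(p1 -> p2), v   [[]-rule on 2 via uRv]
9. p1, v   [~->-rule on 8]
10. ~p2, v   [~->-rule on 8]
11. p1 -> p2, w   [~[]-rule on 7: fresh world w, vRw]
12. ~(p1 -> p2), w   [[]-rule on 2 via uRw]
13. p1, w   [~->-rule on 12]
14. ~p2, w   [~->-rule on 12]
15. p2, w   [->-rule on 11 (branches; this branch)]
Accessibility: uRu, uRv, uRw, vRv, vRw, wRw
Branch closes: p2 and ~p2 both at w.
Every branch closes (one shown): valid in S4, hence also in S5 (every theorem of S4 is a theorem of S5).

S4, S5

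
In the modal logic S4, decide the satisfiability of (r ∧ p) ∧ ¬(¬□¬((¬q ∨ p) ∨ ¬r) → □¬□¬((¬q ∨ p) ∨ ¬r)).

1. (r ∧ p) ∧ ¬(¬□¬((¬q ∨ p) ∨ ¬r) → □¬□¬((¬q ∨ p) ∨ ¬r)), 0
2. r ∧ p, 0
3. ¬(¬□¬((¬q ∨ p) ∨ ¬r) → □¬□¬((¬q ∨ p) ∨ ¬r)), 0
4. r, 0
5. p, 0
6. ¬□¬((¬q ∨ p) ∨ ¬r), 0
7. ¬□¬□¬((¬q ∨ p) ∨ ¬r), 0
8. (¬q ∨ p) ∨ ¬r, 1
9. ¬r, 1
10. □¬((¬q ∨ p) ∨ ¬r), 2
11. ¬((¬q ∨ p) ∨ ¬r), 2
12. ¬(¬q ∨ p), 2
13. r, 2
14. q, 2
15. ¬p, 2
Accessibility: 0R0, 0R1, 0R2, 1R1, 2R2

Yes, satisfiable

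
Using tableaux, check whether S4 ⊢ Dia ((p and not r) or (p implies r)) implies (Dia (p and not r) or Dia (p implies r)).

Tableau for the negation not (Dia ((p and not r) or (p implies r)) implies (Dia (p and not r) or Dia (p implies r))):
1. not (Dia ((p and not r) or (p implies r)) implies (Dia (p and not r) or Dia (p implies r))), w0
2. Dia ((p and not r) or (p implies r)), w0
3. not (Dia (p and not r) or Dia (p implies r)), w0
4. not Dia (p and not r), w0
5. not Dia (p implies r), w0
6. not (p and not r), w0
7. not (p implies r), w0
8. p, w0
9. not r, w0
10. r, w0
Accessibility: w0Rw0
Branch closes: r and not r both at w0.
All branches of the negation close; one closing branch shown above.

Yes, valid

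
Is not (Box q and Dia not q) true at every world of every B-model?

Tableau for the negation Box q and Dia not q:
1. Box q and Dia not q, w0
2. Box q, w0   [and-rule on 1]
3. Dia not q, w0   [and-rule on 1]
4. q, w0   [Box-rule on 2 via w0Rw0]
5. not q, w1   [Dia-rule on 3: fresh world w1, w0Rw1]
6. q, w1   [Box-rule on 2 via w0Rw1]
Accessibility: w0Rw0, w0Rw1, w1Rw0, w1Rw1
Branch closes: q and not q both at w1.
Every branch of the negation's tableau closes; the branch above is one of them.

Yes, valid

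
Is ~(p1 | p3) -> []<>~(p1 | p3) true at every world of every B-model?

Valid

Tableau for the negation ~(~(p1 | p3) -> []<>~(p1 | p3)):
1. ~(~(p1 | p3) -> []<>~(p1 | p3)), 0
2. ~(p1 | p3), 0
3. ~[]<>~(p1 | p3), 0
4. ~p1, 0
5. ~p3, 0
6. ~<>~(p1 | p3), 1
7. p1 | p3, 0
8. p1 | p3, 1
9. p3, 0
Accessibility: 0R0, 0R1, 1R0, 1R1
Branch closes: p3 and ~p3 both at 0.
Every branch of the negation's tableau closes; the branch above is one of them.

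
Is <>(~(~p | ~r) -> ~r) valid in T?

Invalid (countermodel exists)

Tableau for the negation ~<>(~(~p | ~r) -> ~r):
1. ~<>(~(~p | ~r) -> ~r), u
2. ~(~(~p | ~r) -> ~r), u   [~<>-rule on 1 via uRu]
3. ~(~p | ~r), u   [~->-rule on 2]
4. r, u   [~->-rule on 2]
5. p, u   [~|-rule on 3]
Accessibility: uRu
The negation has an open branch (countermodel exists).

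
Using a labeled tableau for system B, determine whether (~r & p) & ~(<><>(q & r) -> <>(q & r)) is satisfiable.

1. (~r & p) & ~(<><>(q & r) -> <>(q & r)), 0
2. ~r & p, 0
3. ~(<><>(q & r) -> <>(q & r)), 0
4. ~r, 0
5. p, 0
6. <><>(q & r), 0
7. ~<>(q & r), 0
8. ~(q & r), 0
9. <>(q & r), 1
10. ~(q & r), 1
11. ~r, 1
12. q & r, 2
13. q, 2
14. r, 2
Accessibility: 0R0, 0R1, 1R0, 1R1, 1R2, 2R1, 2R2

Satisfiable (open branch found)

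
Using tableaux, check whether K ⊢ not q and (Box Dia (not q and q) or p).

Tableau for the negation not (not q and (Box Dia (not q and q) or p)):
1. not (not q and (Box Dia (not q and q) or p)), w0
2. not (Box Dia (not q and q) or p), w0
3. not Box Dia (not q and q), w0
4. not p, w0
5. not Dia (not q and q), w1
Accessibility: w0Rw1
The negation has an open branch (countermodel exists).

Not valid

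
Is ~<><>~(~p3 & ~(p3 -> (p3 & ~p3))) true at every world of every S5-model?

Invalid (countermodel exists)

Tableau for the negation <><>~(~p3 & ~(p3 -> (p3 & ~p3))):
1. <><>~(~p3 & ~(p3 -> (p3 & ~p3))), 0
2. <>~(~p3 & ~(p3 -> (p3 & ~p3))), 1
3. ~(~p3 & ~(p3 -> (p3 & ~p3))), 2
4. p3 -> (p3 & ~p3), 2
5. ~p3, 2
Accessibility: 0R0, 0R1, 0R2, 1R0, 1R1, 1R2, 2R0, 2R1, 2R2
The negation has an open branch (countermodel exists).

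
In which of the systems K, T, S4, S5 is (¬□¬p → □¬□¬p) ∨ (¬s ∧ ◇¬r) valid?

S4-tableau for the negation ¬((¬□¬p → □¬□¬p) ∨ (¬s ∧ ◇¬r)):
1. ¬((¬□¬p → □¬□¬p) ∨ (¬s ∧ ◇¬r)), 0
2. ¬(¬□¬p → □¬□¬p), 0
3. ¬(¬s ∧ ◇¬r), 0
4. ¬□¬p, 0
5. ¬□¬□¬p, 0
6. ¬◇¬r, 0
7. r, 0
8. p, 1
9. r, 1
10. □¬p, 2
11. r, 2
12. ¬p, 2
Accessibility: 0R0, 0R1, 0R2, 1R1, 2R2
Complete open branch: countermodel on an S4-frame, so not valid in S4, nor in K, T (the same frame is also a K-frame and a T-frame).
S5-tableau for the negation ¬((¬□¬p → □¬□¬p) ∨ (¬s ∧ ◇¬r)):
1. ¬((¬□¬p → □¬□¬p) ∨ (¬s ∧ ◇¬r)), 0
2. ¬(¬□¬p → □¬□¬p), 0
3. ¬(¬s ∧ ◇¬r), 0
4. ¬□¬p, 0
5. ¬□¬□¬p, 0
6. ¬◇¬r, 0
7. r, 0
8. p, 1
9. r, 1
10. □¬p, 2
11. r, 2
12. ¬p, 0
13. ¬p, 1
Accessibility: 0R0, 0R1, 0R2, 1R0, 1R1, 1R2, 2R0, 2R1, 2R2
Branch closes: p and ¬p both at 1.
Every branch closes (one shown): valid in S5.

S5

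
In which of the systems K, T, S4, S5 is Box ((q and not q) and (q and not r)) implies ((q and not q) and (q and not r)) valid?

K-tableau for the negation not (Box ((q and not q) and (q and not r)) implies ((q and not q) and (q and not r))):
1. not (Box ((q and not q) and (q and not r)) implies ((q and not q) and (q and not r))), 0
2. Box ((q and not q) and (q and not r)), 0   [neg-implies-rule on 1]
3. not ((q and not q) and (q and not r)), 0   [neg-implies-rule on 1]
4. not (q and not r), 0   [neg-and-rule on 3 (branches; this branch)]
5. r, 0   [neg-and-rule on 4 (branches; this branch)]
Complete open branch: countermodel on a K-frame, so not valid in K.
T-tableau for the negation not (Box ((q and not q) and (q and not r)) implies ((q and not q) and (q and not r))):
1. not (Box ((q and not q) and (q and not r)) implies ((q and not q) and (q and not r))), 0
2. Box ((q and not q) and (q and not r)), 0   [neg-implies-rule on 1]
3. not ((q and not q) and (q and not r)), 0   [neg-implies-rule on 1]
4. (q and not q) and (q and not r), 0   [Box-rule on 2 via 0R0]
5. q and not q, 0   [and-rule on 4]
6. q and not r, 0   [and-rule on 4]
7. q, 0   [and-rule on 5]
8. not q, 0   [and-rule on 5]
Accessibility: 0R0
Branch closes: q and not q both at 0.
Every branch closes (one shown): valid in T, hence also in S4, S5 (every theorem of T is a theorem of S4 and S5).

T, S4, S5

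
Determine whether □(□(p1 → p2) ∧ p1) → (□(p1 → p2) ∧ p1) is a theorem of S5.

Tableau for the negation ¬(□(□(p1 → p2) ∧ p1) → (□(p1 → p2) ∧ p1)):
1. ¬(□(□(p1 → p2) ∧ p1) → (□(p1 → p2) ∧ p1)), w0
2. □(□(p1 → p2) ∧ p1), w0
3. ¬(□(p1 → p2) ∧ p1), w0
4. □(p1 → p2) ∧ p1, w0
5. □(p1 → p2), w0
6. p1, w0
7. p1 → p2, w0
8. ¬□(p1 → p2), w0
9. p2, w0
10. ¬(p1 → p2), w1
11. p1, w1
12. ¬p2, w1
13. □(p1 → p2) ∧ p1, w1
14. □(p1 → p2), w1
15. p1 → p2, w1
16. p2, w1
Accessibility: w0Rw0, w0Rw1, w1Rw0, w1Rw1
Branch closes: p2 and ¬p2 both at w1.
Every branch of the negation's tableau closes; the branch above is one of them.

Valid in S5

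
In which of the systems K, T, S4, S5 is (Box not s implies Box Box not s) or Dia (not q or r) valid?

S4-tableau for the negation not ((Box not s implies Box Box not s) or Dia (not q or r)):
1. not ((Box not s implies Box Box not s) or Dia (not q or r)), w0
2. not (Box not s implies Box Box not s), w0   [neg-or-rule on 1]
3. not Dia (not q or r), w0   [neg-or-rule on 1]
4. Box not s, w0   [neg-implies-rule on 2]
5. not Box Box not s, w0   [neg-implies-rule on 2]
6. not (not q or r), w0   [neg-Dia-rule on 3 via w0Rw0]
7. q, w0   [neg-or-rule on 6]
8. not r, w0   [neg-or-rule on 6]
9. not s, w0   [Box-rule on 4 via w0Rw0]
10. not Box not s, w1   [neg-Box-rule on 5: fresh world w1, w0Rw1]
11. not (not q or r), w1   [neg-Dia-rule on 3 via w0Rw1]
12. q, w1   [neg-or-rule on 11]
13. not r, w1   [neg-or-rule on 11]
14. not s, w1   [Box-rule on 4 via w0Rw1]
15. s, w2   [neg-Box-rule on 10: fresh world w2, w1Rw2]
16. not (not q or r), w2   [neg-Dia-rule on 3 via w0Rw2]
17. q, w2   [neg-or-rule on 16]
18. not r, w2   [neg-or-rule on 16]
19. not s, w2   [Box-rule on 4 via w0Rw2]
Accessibility: w0Rw0, w0Rw1, w0Rw2, w1Rw1, w1Rw2, w2Rw2
Branch closes: s and not s both at w2.
Every branch closes (one shown): valid in S4, hence also in S5 (every theorem of S4 is a theorem of S5).
T-tableau for the negation not ((Box not s implies Box Box not s) or Dia (not q or r)):
1. not ((Box not s implies Box Box not s) or Dia (not q or r)), w0
2. not (Box not s implies Box Box not s), w0   [neg-or-rule on 1]
3. not Dia (not q or r), w0   [neg-or-rule on 1]
4. Box not s, w0   [neg-implies-rule on 2]
5. not Box Box not s, w0   [neg-implies-rule on 2]
6. not (not q or r), w0   [neg-Dia-rule on 3 via w0Rw0]
7. q, w0   [neg-or-rule on 6]
8. not r, w0   [neg-or-rule on 6]
9. not s, w0   [Box-rule on 4 via w0Rw0]
10. not Box not s, w1   [neg-Box-rule on 5: fresh world w1, w0Rw1]
11. not (not q or r), w1   [neg-Dia-rule on 3 via w0Rw1]
12. q, w1   [neg-or-rule on 11]
13. not r, w1   [neg-or-rule on 11]
14. not s, w1   [Box-rule on 4 via w0Rw1]
15. s, w2   [neg-Box-rule on 10: fresh world w2, w1Rw2]
Accessibility: w0Rw0, w0Rw1, w1Rw1, w1Rw2, w2Rw2
Complete open branch: countermodel on a T-frame, so not valid in T, nor in K (the same frame is also a K-frame).

S4, S5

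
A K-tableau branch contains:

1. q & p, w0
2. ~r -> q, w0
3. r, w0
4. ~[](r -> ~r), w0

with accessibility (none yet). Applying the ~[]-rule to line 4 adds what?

a fresh world w1 with w0Rw1, and ~(r -> ~r) at w1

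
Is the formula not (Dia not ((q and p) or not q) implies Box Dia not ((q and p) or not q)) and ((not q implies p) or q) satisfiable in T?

Yes, satisfiable

1. not (Dia not ((q and p) or not q) implies Box Dia not ((q and p) or not q)) and ((not q implies p) or q), 0
2. not (Dia not ((q and p) or not q) implies Box Dia not ((q and p) or not q)), 0
3. (not q implies p) or q, 0
4. Dia not ((q and p) or not q), 0
5. not Box Dia not ((q and p) or not q), 0
6. q, 0
7. not ((q and p) or not q), 1
8. not (q and p), 1
9. q, 1
10. not p, 1
11. not Dia not ((q and p) or not q), 2
12. (q and p) or not q, 2
13. not q, 2
Accessibility: 0R0, 0R1, 0R2, 1R1, 2R2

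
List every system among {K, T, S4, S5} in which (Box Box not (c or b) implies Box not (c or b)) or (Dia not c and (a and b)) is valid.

T, S4, S5

T-tableau for the negation not ((Box Box not (c or b) implies Box not (c or b)) or (Dia not c and (a and b))):
1. not ((Box Box not (c or b) implies Box not (c or b)) or (Dia not c and (a and b))), u
2. not (Box Box not (c or b) implies Box not (c or b)), u
3. not (Dia not c and (a and b)), u
4. Box Box not (c or b), u
5. not Box not (c or b), u
6. Box not (c or b), u
7. not (c or b), u
8. not c, u
9. not b, u
10. not (a and b), u
11. c or b, v
12. Box not (c or b), v
13. not (c or b), v
14. not c, v
15. not b, v
16. b, v
Accessibility: uRu, uRv, vRv
Branch closes: b and not b both at v.
Every branch closes (one shown): valid in T, hence also in S4, S5 (every theorem of T is a theorem of S4 and S5).
K-tableau for the negation not ((Box Box not (c or b) implies Box not (c or b)) or (Dia not c and (a and b))):
1. not ((Box Box not (c or b) implies Box not (c or b)) or (Dia not c and (a and b))), u
2. not (Box Box not (c or b) implies Box not (c or b)), u
3. not (Dia not c and (a and b)), u
4. Box Box not (c or b), u
5. not Box not (c or b), u
6. not (a and b), u
7. not b, u
8. c or b, v
9. Box not (c or b), v
10. b, v
Accessibility: uRv
Complete open branch: countermodel on a K-frame, so not valid in K.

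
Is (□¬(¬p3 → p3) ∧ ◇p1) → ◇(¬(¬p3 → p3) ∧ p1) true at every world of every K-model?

Valid

Tableau for the negation ¬((□¬(¬p3 → p3) ∧ ◇p1) → ◇(¬(¬p3 → p3) ∧ p1)):
1. ¬((□¬(¬p3 → p3) ∧ ◇p1) → ◇(¬(¬p3 → p3) ∧ p1)), u
2. □¬(¬p3 → p3) ∧ ◇p1, u
3. ¬◇(¬(¬p3 → p3) ∧ p1), u
4. □¬(¬p3 → p3), u
5. ◇p1, u
6. p1, v
7. ¬(¬(¬p3 → p3) ∧ p1), v
8. ¬(¬p3 → p3), v
9. ¬p3, v
10. ¬p3 → p3, v
11. p3, v
Accessibility: uRv
Branch closes: p3 and ¬p3 both at v.
Every branch of the negation's tableau closes; the branch above is one of them.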